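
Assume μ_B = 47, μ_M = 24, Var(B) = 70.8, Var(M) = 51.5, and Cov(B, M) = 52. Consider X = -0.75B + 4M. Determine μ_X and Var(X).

μ_X = 60.75, Var(X) = 551.825

μ_X = (-0.75)·μ_B + 4·μ_M = (-0.75)·47 + 4·24 = 60.75.
Var(X) = a²·Var(B) + b²·Var(M) + 2ab·Cov(B, M) with a = -0.75, b = 4.
= (-0.75)²·70.8 + 4²·51.5 + 2·(-0.75)·4·52
= 39.825 + 824 + (-312) = 551.825.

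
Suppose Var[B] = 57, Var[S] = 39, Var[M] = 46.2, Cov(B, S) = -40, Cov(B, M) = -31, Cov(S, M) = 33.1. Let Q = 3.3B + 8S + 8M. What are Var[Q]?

Var[Q] = a²·Var[B] + b²·Var[S] + c²·Var[M] + 2ab·Cov(B, S) + 2ac·Cov(B, M) + 2bc·Cov(S, M), with a = 3.3, b = 8, c = 8.
= 620.73 + 2496 + 2956.8 + (-2112) + (-1636.8) + 4236.8
= 6561.53.

Var[Q] = 6561.53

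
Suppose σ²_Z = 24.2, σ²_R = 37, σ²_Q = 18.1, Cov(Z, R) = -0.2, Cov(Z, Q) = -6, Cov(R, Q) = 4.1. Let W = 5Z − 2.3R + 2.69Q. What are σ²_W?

σ²_W = a²·σ²_Z + b²·σ²_R + c²·σ²_Q + 2ab·Cov(Z, R) + 2ac·Cov(Z, Q) + 2bc·Cov(R, Q), with a = 5, b = -2.3, c = 2.69.
= 605 + 195.73 + 130.97341 + 4.6 + (-161.4) + (-50.7334)
= 724.17001.

σ²_W = 724.17001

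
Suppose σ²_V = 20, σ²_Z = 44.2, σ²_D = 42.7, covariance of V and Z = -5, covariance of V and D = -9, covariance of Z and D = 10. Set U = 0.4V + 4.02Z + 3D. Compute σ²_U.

σ²_U = 1305.30968

σ²_U = a²·σ²_V + b²·σ²_Z + c²·σ²_D + 2ab·covariance of V and Z + 2ac·covariance of V and D + 2bc·covariance of Z and D, with a = 0.4, b = 4.02, c = 3.
= 3.2 + 714.28968 + 384.3 + (-16.08) + (-21.6) + 241.2
= 1305.30968.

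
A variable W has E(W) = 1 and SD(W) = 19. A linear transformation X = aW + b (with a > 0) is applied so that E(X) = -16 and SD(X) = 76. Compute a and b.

SD(X) = a·SD(W) (a > 0), so a = 76/19 = 4.
E(X) = a·E(W) + b, so b = -16 − 4·1 = -20.

a = 4, b = -20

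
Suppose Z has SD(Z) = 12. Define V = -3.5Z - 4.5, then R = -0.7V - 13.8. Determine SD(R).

SD(V) = |-3.5|·12 = 42.
SD(R) = |-0.7|·42 = 29.4.

SD(R) = 29.4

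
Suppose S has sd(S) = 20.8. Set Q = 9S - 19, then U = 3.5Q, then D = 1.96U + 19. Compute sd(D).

sd(Q) = |9|·20.8 = 187.2.
sd(U) = |3.5|·187.2 = 655.2.
sd(D) = |1.96|·655.2 = 1284.192.

sd(D) = 1284.192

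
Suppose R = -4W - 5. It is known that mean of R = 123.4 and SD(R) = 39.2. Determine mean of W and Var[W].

From R = -4W - 5: mean of R = a·mean of W + b, so mean of W = (mean of R − b)/a = (123.4 − (-5))/(-4) = -32.1.
Var[R] = 39.2² = 1536.64.
Var[R] = a²·Var[W], so Var[W] = 1536.64/(-4)² = 96.04.

mean of W = -32.1, Var[W] = 96.04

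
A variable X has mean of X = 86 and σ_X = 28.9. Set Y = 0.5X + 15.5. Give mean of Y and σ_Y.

Y = 0.5X + 15.5 is linear with a = 0.5, b = 15.5.
mean of Y = a·mean of X + b = 0.5·86 + 15.5 = 58.5.
σ_Y = |a|·σ_X = |0.5|·28.9 = 14.45.

mean of Y = 58.5, σ_Y = 14.45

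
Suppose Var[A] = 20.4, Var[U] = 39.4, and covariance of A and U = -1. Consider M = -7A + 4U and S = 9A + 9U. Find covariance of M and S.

By bilinearity, covariance of M and S = ac·Var[A] + bd·Var[U] + (ad+bc)·covariance of A and U, with a=-7, b=4, c=9, d=9.
ac·Var[A] = (-7)·9·20.4 = -1285.2
bd·Var[U] = 4·9·39.4 = 1418.4
(ad+bc)·covariance of A and U = (-27)·(-1) = 27
covariance of M and S = -1285.2 + 1418.4 + 27 = 160.2.

covariance of M and S = 160.2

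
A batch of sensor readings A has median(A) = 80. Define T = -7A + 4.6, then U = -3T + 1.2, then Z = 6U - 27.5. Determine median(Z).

median(Z) = 9976.9

median(T) = (-7)·80 + 4.6 = -555.4.
median(U) = (-3)·(-555.4) + 1.2 = 1667.4.
median(Z) = 6·1667.4 + (-27.5) = 9976.9.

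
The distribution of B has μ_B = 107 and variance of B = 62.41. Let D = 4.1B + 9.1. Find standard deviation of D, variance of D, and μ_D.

D = 4.1B + 9.1 is linear with a = 4.1, b = 9.1.
standard deviation of B = √62.41 = 7.9.
standard deviation of D = |a|·standard deviation of B = |4.1|·7.9 = 32.39.
variance of D = a²·variance of B = 4.1²·62.41 = 1049.1121 (the additive constant 9.1 does not affect variance).
μ_D = a·μ_B + b = 4.1·107 + 9.1 = 447.8.

standard deviation of D = 32.39, variance of D = 1049.1121, μ_D = 447.8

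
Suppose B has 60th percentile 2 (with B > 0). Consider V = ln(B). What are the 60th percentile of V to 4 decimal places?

60th percentile of V = 0.6931

ln(B) is increasing, so P_{60}(V) = g(P_{60}(B)) ≈ 0.6931.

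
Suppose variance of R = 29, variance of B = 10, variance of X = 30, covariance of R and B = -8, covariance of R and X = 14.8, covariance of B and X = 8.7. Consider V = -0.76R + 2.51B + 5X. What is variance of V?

variance of V = a²·variance of R + b²·variance of B + c²·variance of X + 2ab·covariance of R and B + 2ac·covariance of R and X + 2bc·covariance of B and X, with a = -0.76, b = 2.51, c = 5.
= 16.7504 + 63.001 + 750 + 30.5216 + (-112.48) + 218.37
= 966.163.

variance of V = 966.163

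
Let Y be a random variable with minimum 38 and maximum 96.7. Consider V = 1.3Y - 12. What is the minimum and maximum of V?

min(V) = 37.4, max(V) = 113.71

a = 1.3 > 0, so min(V) = a·min(Y)+b = 1.3·38 + (-12) = 37.4 and max(V) = 1.3·96.7 + (-12) = 113.71.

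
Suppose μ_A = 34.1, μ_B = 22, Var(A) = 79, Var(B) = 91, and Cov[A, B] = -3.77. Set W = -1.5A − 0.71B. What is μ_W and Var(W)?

μ_W = (-1.5)·μ_A + (-0.71)·μ_B = (-1.5)·34.1 + (-0.71)·22 = -66.77.
Var(W) = a²·Var(A) + b²·Var(B) + 2ab·Cov[A, B] with a = -1.5, b = -0.71.
= (-1.5)²·79 + (-0.71)²·91 + 2·(-1.5)·(-0.71)·(-3.77)
= 177.75 + 45.8731 + (-8.0301) = 215.593.

μ_W = -66.77, Var(W) = 215.593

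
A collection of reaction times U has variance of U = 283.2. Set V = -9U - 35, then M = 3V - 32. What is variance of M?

variance of V = (-9)²·283.2 = 22939.2.
variance of M = 3²·22939.2 = 206452.8.

variance of M = 206452.8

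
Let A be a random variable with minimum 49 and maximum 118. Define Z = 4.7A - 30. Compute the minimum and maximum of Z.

a = 4.7 > 0, so min(Z) = a·min(A)+b = 4.7·49 + (-30) = 200.3 and max(Z) = 4.7·118 + (-30) = 524.6.

min(Z) = 200.3, max(Z) = 524.6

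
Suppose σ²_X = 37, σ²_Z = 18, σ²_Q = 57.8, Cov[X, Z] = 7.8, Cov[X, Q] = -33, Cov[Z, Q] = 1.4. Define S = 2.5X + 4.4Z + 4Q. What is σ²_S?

σ²_S = 1065.41

σ²_S = a²·σ²_X + b²·σ²_Z + c²·σ²_Q + 2ab·Cov[X, Z] + 2ac·Cov[X, Q] + 2bc·Cov[Z, Q], with a = 2.5, b = 4.4, c = 4.
= 231.25 + 348.48 + 924.8 + 171.6 + (-660) + 49.28
= 1065.41.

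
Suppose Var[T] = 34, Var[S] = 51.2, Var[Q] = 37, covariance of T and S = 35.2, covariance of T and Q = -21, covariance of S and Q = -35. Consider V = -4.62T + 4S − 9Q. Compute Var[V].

Var[V] = 4014.5576

Var[V] = a²·Var[T] + b²·Var[S] + c²·Var[Q] + 2ab·covariance of T and S + 2ac·covariance of T and Q + 2bc·covariance of S and Q, with a = -4.62, b = 4, c = -9.
= 725.7096 + 819.2 + 2997 + (-1300.992) + (-1746.36) + 2520
= 4014.5576.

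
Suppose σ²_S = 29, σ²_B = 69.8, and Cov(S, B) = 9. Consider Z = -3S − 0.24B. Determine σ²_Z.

σ²_Z = a²·σ²_S + b²·σ²_B + 2ab·Cov(S, B) with a = -3, b = -0.24.
= (-3)²·29 + (-0.24)²·69.8 + 2·(-3)·(-0.24)·9
= 261 + 4.02048 + 12.96 = 277.98048.

σ²_Z = 277.98048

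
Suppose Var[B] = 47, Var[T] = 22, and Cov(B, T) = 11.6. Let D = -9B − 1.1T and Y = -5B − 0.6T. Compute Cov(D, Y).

By bilinearity, Cov(D, Y) = ac·Var[B] + bd·Var[T] + (ad+bc)·Cov(B, T), with a=-9, b=-1.1, c=-5, d=-0.6.
ac·Var[B] = (-9)·(-5)·47 = 2115
bd·Var[T] = (-1.1)·(-0.6)·22 = 14.52
(ad+bc)·Cov(B, T) = (10.9)·11.6 = 126.44
Cov(D, Y) = 2115 + 14.52 + 126.44 = 2255.96.

Cov(D, Y) = 2255.96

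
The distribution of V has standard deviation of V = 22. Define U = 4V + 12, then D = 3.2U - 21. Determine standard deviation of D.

standard deviation of U = |4|·22 = 88.
standard deviation of D = |3.2|·88 = 281.6.

standard deviation of D = 281.6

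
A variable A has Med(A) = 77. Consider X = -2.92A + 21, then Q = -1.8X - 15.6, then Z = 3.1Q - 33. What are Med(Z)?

Med(Z) = 1056.0672

Med(X) = (-2.92)·77 + 21 = -203.84.
Med(Q) = (-1.8)·(-203.84) + (-15.6) = 351.312.
Med(Z) = 3.1·351.312 + (-33) = 1056.0672.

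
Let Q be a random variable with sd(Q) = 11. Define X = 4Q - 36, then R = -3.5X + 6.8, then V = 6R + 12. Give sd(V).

sd(V) = 924

sd(X) = |4|·11 = 44.
sd(R) = |-3.5|·44 = 154.
sd(V) = |6|·154 = 924.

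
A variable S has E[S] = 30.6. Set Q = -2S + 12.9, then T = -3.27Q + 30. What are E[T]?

E[Q] = (-2)·30.6 + 12.9 = -48.3.
E[T] = (-3.27)·(-48.3) + 30 = 187.941.

E[T] = 187.941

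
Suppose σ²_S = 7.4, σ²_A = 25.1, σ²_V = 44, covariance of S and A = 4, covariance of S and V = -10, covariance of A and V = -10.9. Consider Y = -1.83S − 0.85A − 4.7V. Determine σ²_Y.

σ²_Y = a²·σ²_S + b²·σ²_A + c²·σ²_V + 2ab·covariance of S and A + 2ac·covariance of S and V + 2bc·covariance of A and V, with a = -1.83, b = -0.85, c = -4.7.
= 24.78186 + 18.13475 + 971.96 + 12.444 + (-172.02) + (-87.091)
= 768.20961.

σ²_Y = 768.20961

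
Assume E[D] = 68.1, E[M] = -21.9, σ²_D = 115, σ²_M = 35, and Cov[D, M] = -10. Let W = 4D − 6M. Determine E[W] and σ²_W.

E[W] = 4·E[D] + (-6)·E[M] = 4·68.1 + (-6)·(-21.9) = 403.8.
σ²_W = a²·σ²_D + b²·σ²_M + 2ab·Cov[D, M] with a = 4, b = -6.
= 4²·115 + (-6)²·35 + 2·4·(-6)·(-10)
= 1840 + 1260 + 480 = 3580.

E[W] = 403.8, σ²_W = 3580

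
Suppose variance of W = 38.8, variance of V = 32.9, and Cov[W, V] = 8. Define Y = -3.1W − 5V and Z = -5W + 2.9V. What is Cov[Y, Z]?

Cov[Y, Z] = 252.43

By bilinearity, Cov[Y, Z] = ac·variance of W + bd·variance of V + (ad+bc)·Cov[W, V], with a=-3.1, b=-5, c=-5, d=2.9.
ac·variance of W = (-3.1)·(-5)·38.8 = 601.4
bd·variance of V = (-5)·2.9·32.9 = -477.05
(ad+bc)·Cov[W, V] = (16.01)·8 = 128.08
Cov[Y, Z] = 601.4 + (-477.05) + 128.08 = 252.43.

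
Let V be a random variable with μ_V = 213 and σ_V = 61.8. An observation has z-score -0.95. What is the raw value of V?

V = μ_V + z·σ_V = 213 + (-0.95)·61.8 = 154.29.

V = 154.29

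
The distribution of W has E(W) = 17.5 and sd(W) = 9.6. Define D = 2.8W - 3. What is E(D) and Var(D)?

E(D) = 46, Var(D) = 722.5344

D = 2.8W - 3 is linear with a = 2.8, b = -3.
E(D) = a·E(W) + b = 2.8·17.5 + (-3) = 46.
Var(W) = 9.6² = 92.16.
Var(D) = a²·Var(W) = 2.8²·92.16 = 722.5344 (the additive constant -3 does not affect variance).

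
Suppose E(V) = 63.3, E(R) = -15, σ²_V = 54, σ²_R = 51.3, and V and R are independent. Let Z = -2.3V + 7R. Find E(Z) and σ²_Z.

E(Z) = -250.59, σ²_Z = 2799.36

E(Z) = (-2.3)·E(V) + 7·E(R) = (-2.3)·63.3 + 7·(-15) = -250.59.
σ²_Z = a²·σ²_V + b²·σ²_R + 2ab·Cov(V, R) with a = -2.3, b = 7.
Independence gives Cov(V, R) = 0.
= (-2.3)²·54 + 7²·51.3 + 2·(-2.3)·7·0
= 285.66 + 2513.7 + 0 = 2799.36.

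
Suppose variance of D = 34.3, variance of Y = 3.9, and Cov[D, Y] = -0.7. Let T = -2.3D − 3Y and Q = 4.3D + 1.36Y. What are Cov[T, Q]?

Cov[T, Q] = -343.9194

By bilinearity, Cov[T, Q] = ac·variance of D + bd·variance of Y + (ad+bc)·Cov[D, Y], with a=-2.3, b=-3, c=4.3, d=1.36.
ac·variance of D = (-2.3)·4.3·34.3 = -339.227
bd·variance of Y = (-3)·1.36·3.9 = -15.912
(ad+bc)·Cov[D, Y] = (-16.028)·(-0.7) = 11.2196
Cov[T, Q] = -339.227 + (-15.912) + 11.2196 = -343.9194.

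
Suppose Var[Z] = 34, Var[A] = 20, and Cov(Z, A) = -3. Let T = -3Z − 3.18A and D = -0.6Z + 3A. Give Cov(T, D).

Cov(T, D) = -108.324

By bilinearity, Cov(T, D) = ac·Var[Z] + bd·Var[A] + (ad+bc)·Cov(Z, A), with a=-3, b=-3.18, c=-0.6, d=3.
ac·Var[Z] = (-3)·(-0.6)·34 = 61.2
bd·Var[A] = (-3.18)·3·20 = -190.8
(ad+bc)·Cov(Z, A) = (-7.092)·(-3) = 21.276
Cov(T, D) = 61.2 + (-190.8) + 21.276 = -108.324.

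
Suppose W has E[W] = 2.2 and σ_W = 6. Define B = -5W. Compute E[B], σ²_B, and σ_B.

E[B] = -11, σ²_B = 900, σ_B = 30

B = -5W is linear with a = -5, b = 0.
E[B] = a·E[W] + b = (-5)·2.2 = -11.
σ²_W = 6² = 36.
σ²_B = a²·σ²_W = (-5)²·36 = 900.
σ_B = |a|·σ_W = |-5|·6 = 30.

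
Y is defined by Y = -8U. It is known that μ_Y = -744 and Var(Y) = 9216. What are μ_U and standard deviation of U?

μ_U = 93, standard deviation of U = 12

From Y = -8U: μ_Y = a·μ_U + b, so μ_U = (μ_Y − b)/a = (-744 − 0)/(-8) = 93.
standard deviation of Y = √9216 = 96.
standard deviation of Y = |a|·standard deviation of U, so standard deviation of U = 96/|-8| = 12.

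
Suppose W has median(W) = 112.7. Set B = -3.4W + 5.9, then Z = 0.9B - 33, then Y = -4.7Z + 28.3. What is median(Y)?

median(Y) = 1779.2944

median(B) = (-3.4)·112.7 + 5.9 = -377.28.
median(Z) = 0.9·(-377.28) + (-33) = -372.552.
median(Y) = (-4.7)·(-372.552) + 28.3 = 1779.2944.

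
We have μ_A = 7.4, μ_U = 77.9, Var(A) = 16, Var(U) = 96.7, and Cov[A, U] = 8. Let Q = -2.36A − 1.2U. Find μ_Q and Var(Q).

μ_Q = -110.944, Var(Q) = 273.6736

μ_Q = (-2.36)·μ_A + (-1.2)·μ_U = (-2.36)·7.4 + (-1.2)·77.9 = -110.944.
Var(Q) = a²·Var(A) + b²·Var(U) + 2ab·Cov[A, U] with a = -2.36, b = -1.2.
= (-2.36)²·16 + (-1.2)²·96.7 + 2·(-2.36)·(-1.2)·8
= 89.1136 + 139.248 + 45.312 = 273.6736.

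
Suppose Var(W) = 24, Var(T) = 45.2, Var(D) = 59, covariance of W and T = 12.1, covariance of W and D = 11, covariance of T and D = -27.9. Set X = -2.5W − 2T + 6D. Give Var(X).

Var(X) = a²·Var(W) + b²·Var(T) + c²·Var(D) + 2ab·covariance of W and T + 2ac·covariance of W and D + 2bc·covariance of T and D, with a = -2.5, b = -2, c = 6.
= 150 + 180.8 + 2124 + 121 + (-330) + 669.6
= 2915.4.

Var(X) = 2915.4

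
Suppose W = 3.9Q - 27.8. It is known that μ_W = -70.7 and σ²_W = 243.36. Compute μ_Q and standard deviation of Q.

From W = 3.9Q - 27.8: μ_W = a·μ_Q + b, so μ_Q = (μ_W − b)/a = (-70.7 − (-27.8))/3.9 = -11.
standard deviation of W = √243.36 = 15.6.
standard deviation of W = |a|·standard deviation of Q, so standard deviation of Q = 15.6/|3.9| = 4.

μ_Q = -11, standard deviation of Q = 4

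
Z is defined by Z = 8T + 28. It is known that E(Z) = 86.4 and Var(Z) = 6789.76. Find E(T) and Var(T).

From Z = 8T + 28: E(Z) = a·E(T) + b, so E(T) = (E(Z) − b)/a = (86.4 − 28)/8 = 7.3.
Var(Z) = a²·Var(T), so Var(T) = 6789.76/8² = 106.09.

E(T) = 7.3, Var(T) = 106.09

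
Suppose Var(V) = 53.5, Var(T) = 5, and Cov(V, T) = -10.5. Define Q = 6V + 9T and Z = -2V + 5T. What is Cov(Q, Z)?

By bilinearity, Cov(Q, Z) = ac·Var(V) + bd·Var(T) + (ad+bc)·Cov(V, T), with a=6, b=9, c=-2, d=5.
ac·Var(V) = 6·(-2)·53.5 = -642
bd·Var(T) = 9·5·5 = 225
(ad+bc)·Cov(V, T) = (12)·(-10.5) = -126
Cov(Q, Z) = -642 + 225 + (-126) = -543.

Cov(Q, Z) = -543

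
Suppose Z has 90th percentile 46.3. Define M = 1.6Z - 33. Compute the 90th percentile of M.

90th percentile of M = 41.08

Since a = 1.6 > 0 the transformation is increasing, so the 90th percentile of M = a·(P_{90} of Z) + b = 1.6·46.3 + (-33) = 41.08.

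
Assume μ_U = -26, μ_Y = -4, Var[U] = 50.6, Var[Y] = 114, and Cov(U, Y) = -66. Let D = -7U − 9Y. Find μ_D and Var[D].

μ_D = (-7)·μ_U + (-9)·μ_Y = (-7)·(-26) + (-9)·(-4) = 218.
Var[D] = a²·Var[U] + b²·Var[Y] + 2ab·Cov(U, Y) with a = -7, b = -9.
= (-7)²·50.6 + (-9)²·114 + 2·(-7)·(-9)·(-66)
= 2479.4 + 9234 + (-8316) = 3397.4.

μ_D = 218, Var[D] = 3397.4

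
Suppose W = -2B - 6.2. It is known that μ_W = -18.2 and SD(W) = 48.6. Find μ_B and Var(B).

From W = -2B - 6.2: μ_W = a·μ_B + b, so μ_B = (μ_W − b)/a = (-18.2 − (-6.2))/(-2) = 6.
Var(W) = 48.6² = 2361.96.
Var(W) = a²·Var(B), so Var(B) = 2361.96/(-2)² = 590.49.

μ_B = 6, Var(B) = 590.49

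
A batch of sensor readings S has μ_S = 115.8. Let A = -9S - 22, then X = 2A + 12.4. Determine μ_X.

μ_X = -2116

μ_A = (-9)·115.8 + (-22) = -1064.2.
μ_X = 2·(-1064.2) + 12.4 = -2116.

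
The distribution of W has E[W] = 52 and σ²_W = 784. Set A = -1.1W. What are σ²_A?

A = -1.1W is linear with a = -1.1, b = 0.
σ²_A = a²·σ²_W = (-1.1)²·784 = 948.64.

σ²_A = 948.64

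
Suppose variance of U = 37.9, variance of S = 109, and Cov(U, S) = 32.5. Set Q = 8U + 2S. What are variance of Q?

variance of Q = a²·variance of U + b²·variance of S + 2ab·Cov(U, S) with a = 8, b = 2.
= 8²·37.9 + 2²·109 + 2·8·2·32.5
= 2425.6 + 436 + 1040 = 3901.6.

variance of Q = 3901.6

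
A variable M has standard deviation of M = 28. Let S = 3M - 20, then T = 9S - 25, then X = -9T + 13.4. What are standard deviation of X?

standard deviation of X = 6804

standard deviation of S = |3|·28 = 84.
standard deviation of T = |9|·84 = 756.
standard deviation of X = |-9|·756 = 6804.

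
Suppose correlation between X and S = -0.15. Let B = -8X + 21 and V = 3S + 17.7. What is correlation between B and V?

Linear rescalings preserve |correlation|; the slopes -8 and 3 have opposite signs, so the correlation flips sign: correlation between B and V = −correlation between X and S = 0.15.

correlation between B and V = 0.15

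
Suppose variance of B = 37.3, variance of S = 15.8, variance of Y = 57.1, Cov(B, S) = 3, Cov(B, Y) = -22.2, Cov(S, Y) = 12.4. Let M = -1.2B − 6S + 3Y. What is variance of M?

variance of M = 893.052

variance of M = a²·variance of B + b²·variance of S + c²·variance of Y + 2ab·Cov(B, S) + 2ac·Cov(B, Y) + 2bc·Cov(S, Y), with a = -1.2, b = -6, c = 3.
= 53.712 + 568.8 + 513.9 + 43.2 + 159.84 + (-446.4)
= 893.052.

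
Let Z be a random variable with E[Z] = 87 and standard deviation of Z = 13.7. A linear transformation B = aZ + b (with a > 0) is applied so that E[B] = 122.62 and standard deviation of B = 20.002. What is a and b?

a = 1.46, b = -4.4

standard deviation of B = a·standard deviation of Z (a > 0), so a = 20.002/13.7 = 1.46.
E[B] = a·E[Z] + b, so b = 122.62 − 1.46·87 = -4.4.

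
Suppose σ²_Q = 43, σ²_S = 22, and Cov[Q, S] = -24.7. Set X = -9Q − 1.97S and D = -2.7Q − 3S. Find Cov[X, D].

Cov[X, D] = 376.6407

By bilinearity, Cov[X, D] = ac·σ²_Q + bd·σ²_S + (ad+bc)·Cov[Q, S], with a=-9, b=-1.97, c=-2.7, d=-3.
ac·σ²_Q = (-9)·(-2.7)·43 = 1044.9
bd·σ²_S = (-1.97)·(-3)·22 = 130.02
(ad+bc)·Cov[Q, S] = (32.319)·(-24.7) = -798.2793
Cov[X, D] = 1044.9 + 130.02 + (-798.2793) = 376.6407.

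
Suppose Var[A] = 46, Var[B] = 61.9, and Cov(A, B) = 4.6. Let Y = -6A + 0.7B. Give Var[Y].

Var[Y] = 1647.691

Var[Y] = a²·Var[A] + b²·Var[B] + 2ab·Cov(A, B) with a = -6, b = 0.7.
= (-6)²·46 + 0.7²·61.9 + 2·(-6)·0.7·4.6
= 1656 + 30.331 + (-38.64) = 1647.691.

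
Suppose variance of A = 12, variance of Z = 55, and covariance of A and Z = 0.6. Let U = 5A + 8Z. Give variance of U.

variance of U = 3868

variance of U = a²·variance of A + b²·variance of Z + 2ab·covariance of A and Z with a = 5, b = 8.
= 5²·12 + 8²·55 + 2·5·8·0.6
= 300 + 3520 + 48 = 3868.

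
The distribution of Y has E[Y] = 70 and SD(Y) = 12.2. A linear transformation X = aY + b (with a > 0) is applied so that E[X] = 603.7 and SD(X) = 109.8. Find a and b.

SD(X) = a·SD(Y) (a > 0), so a = 109.8/12.2 = 9.
E[X] = a·E[Y] + b, so b = 603.7 − 9·70 = -26.3.

a = 9, b = -26.3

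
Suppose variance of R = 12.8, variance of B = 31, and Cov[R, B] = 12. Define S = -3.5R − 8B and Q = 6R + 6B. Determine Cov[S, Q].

Cov[S, Q] = -2584.8

By bilinearity, Cov[S, Q] = ac·variance of R + bd·variance of B + (ad+bc)·Cov[R, B], with a=-3.5, b=-8, c=6, d=6.
ac·variance of R = (-3.5)·6·12.8 = -268.8
bd·variance of B = (-8)·6·31 = -1488
(ad+bc)·Cov[R, B] = (-69)·12 = -828
Cov[S, Q] = -268.8 + (-1488) + (-828) = -2584.8.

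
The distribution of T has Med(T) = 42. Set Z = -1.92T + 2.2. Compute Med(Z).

A linear map preserves order up to sign, so Med(Z) = a·Med(T) + b = (-1.92)·42 + 2.2 = -78.44.

Med(Z) = -78.44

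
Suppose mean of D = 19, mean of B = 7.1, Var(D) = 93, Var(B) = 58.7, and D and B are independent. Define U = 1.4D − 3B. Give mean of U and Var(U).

mean of U = 1.4·mean of D + (-3)·mean of B = 1.4·19 + (-3)·7.1 = 5.3.
Var(U) = a²·Var(D) + b²·Var(B) + 2ab·Cov(D, B) with a = 1.4, b = -3.
Independence gives Cov(D, B) = 0.
= 1.4²·93 + (-3)²·58.7 + 2·1.4·(-3)·0
= 182.28 + 528.3 + 0 = 710.58.

mean of U = 5.3, Var(U) = 710.58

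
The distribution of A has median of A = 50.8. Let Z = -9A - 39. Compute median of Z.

median of Z = -496.2

A linear map preserves order up to sign, so median of Z = a·median of A + b = (-9)·50.8 + (-39) = -496.2.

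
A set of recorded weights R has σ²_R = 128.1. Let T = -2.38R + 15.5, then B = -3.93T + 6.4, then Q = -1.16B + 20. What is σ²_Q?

σ²_Q = 15080.0965832817216

σ²_T = (-2.38)²·128.1 = 725.60964.
σ²_B = (-3.93)²·725.60964 = 11206.968328836.
σ²_Q = (-1.16)²·11206.968328836 = 15080.0965832817216.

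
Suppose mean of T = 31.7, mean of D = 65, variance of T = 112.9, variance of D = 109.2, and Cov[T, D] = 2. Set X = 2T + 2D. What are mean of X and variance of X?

mean of X = 2·mean of T + 2·mean of D = 2·31.7 + 2·65 = 193.4.
variance of X = a²·variance of T + b²·variance of D + 2ab·Cov[T, D] with a = 2, b = 2.
= 2²·112.9 + 2²·109.2 + 2·2·2·2
= 451.6 + 436.8 + 16 = 904.4.

mean of X = 193.4, variance of X = 904.4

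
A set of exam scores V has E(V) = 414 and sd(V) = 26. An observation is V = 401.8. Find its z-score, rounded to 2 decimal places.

z = (V − E(V)) / sd(V) = (401.8 − 414) / 26 ≈ -0.47.

z = -0.47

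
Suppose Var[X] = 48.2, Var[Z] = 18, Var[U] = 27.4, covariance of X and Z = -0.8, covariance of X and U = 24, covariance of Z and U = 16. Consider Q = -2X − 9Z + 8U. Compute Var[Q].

Var[Q] = a²·Var[X] + b²·Var[Z] + c²·Var[U] + 2ab·covariance of X and Z + 2ac·covariance of X and U + 2bc·covariance of Z and U, with a = -2, b = -9, c = 8.
= 192.8 + 1458 + 1753.6 + (-28.8) + (-768) + (-2304)
= 303.6.

Var[Q] = 303.6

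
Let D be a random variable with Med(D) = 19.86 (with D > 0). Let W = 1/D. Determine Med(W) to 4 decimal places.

Med(W) = 0.0504

1/D is monotone on this domain, so Med(W) = 1/(19.86) ≈ 0.0504.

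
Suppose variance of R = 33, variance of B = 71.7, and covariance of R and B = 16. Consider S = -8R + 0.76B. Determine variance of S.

variance of S = a²·variance of R + b²·variance of B + 2ab·covariance of R and B with a = -8, b = 0.76.
= (-8)²·33 + 0.76²·71.7 + 2·(-8)·0.76·16
= 2112 + 41.41392 + (-194.56) = 1958.85392.

variance of S = 1958.85392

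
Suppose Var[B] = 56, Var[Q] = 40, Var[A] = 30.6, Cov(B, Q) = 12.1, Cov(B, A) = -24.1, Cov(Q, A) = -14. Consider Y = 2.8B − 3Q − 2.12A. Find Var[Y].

Var[Y] = 841.32384

Var[Y] = a²·Var[B] + b²·Var[Q] + c²·Var[A] + 2ab·Cov(B, Q) + 2ac·Cov(B, A) + 2bc·Cov(Q, A), with a = 2.8, b = -3, c = -2.12.
= 439.04 + 360 + 137.52864 + (-203.28) + 286.1152 + (-178.08)
= 841.32384.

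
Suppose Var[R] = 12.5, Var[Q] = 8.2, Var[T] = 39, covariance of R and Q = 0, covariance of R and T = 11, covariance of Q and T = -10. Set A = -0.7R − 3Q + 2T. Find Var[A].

Var[A] = 325.125

Var[A] = a²·Var[R] + b²·Var[Q] + c²·Var[T] + 2ab·covariance of R and Q + 2ac·covariance of R and T + 2bc·covariance of Q and T, with a = -0.7, b = -3, c = 2.
= 6.125 + 73.8 + 156 + 0 + (-30.8) + 120
= 325.125.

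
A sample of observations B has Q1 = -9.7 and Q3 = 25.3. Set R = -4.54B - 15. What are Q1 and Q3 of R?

a = -4.54 < 0 reverses order: Q1(R) comes from Q3(B), Q3(R) from Q1(B).
Q1(R) = (-4.54)·25.3 + (-15) = -129.862; Q3(R) = (-4.54)·(-9.7) + (-15) = 29.038.

Q1(R) = -129.862, Q3(R) = 29.038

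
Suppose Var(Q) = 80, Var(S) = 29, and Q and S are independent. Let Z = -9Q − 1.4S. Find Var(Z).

Var(Z) = 6536.84

Var(Z) = a²·Var(Q) + b²·Var(S) + 2ab·Cov[Q, S] with a = -9, b = -1.4.
Independence gives Cov[Q, S] = 0.
= (-9)²·80 + (-1.4)²·29 + 2·(-9)·(-1.4)·0
= 6480 + 56.84 + 0 = 6536.84.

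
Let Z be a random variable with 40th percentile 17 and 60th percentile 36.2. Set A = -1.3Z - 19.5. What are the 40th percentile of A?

40th percentile of A = -66.56

Since a = -1.3 < 0 the transformation is decreasing, reversing order: the 40th percentile of A corresponds to the 60th percentile of Z.
So P_{40}(A) = a·P_{60}(Z) + b = (-1.3)·36.2 + (-19.5) = -66.56.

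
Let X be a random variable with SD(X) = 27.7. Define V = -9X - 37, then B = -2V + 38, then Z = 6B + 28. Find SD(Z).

SD(V) = |-9|·27.7 = 249.3.
SD(B) = |-2|·249.3 = 498.6.
SD(Z) = |6|·498.6 = 2991.6.

SD(Z) = 2991.6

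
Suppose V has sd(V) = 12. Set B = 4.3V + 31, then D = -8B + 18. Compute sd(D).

sd(B) = |4.3|·12 = 51.6.
sd(D) = |-8|·51.6 = 412.8.

sd(D) = 412.8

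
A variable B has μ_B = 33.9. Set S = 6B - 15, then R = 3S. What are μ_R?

μ_R = 565.2

μ_S = 6·33.9 + (-15) = 188.4.
μ_R = 3·188.4 = 565.2.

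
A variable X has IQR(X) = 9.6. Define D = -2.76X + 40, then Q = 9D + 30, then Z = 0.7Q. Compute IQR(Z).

IQR(D) = |-2.76|·9.6 = 26.496.
IQR(Q) = |9|·26.496 = 238.464.
IQR(Z) = |0.7|·238.464 = 166.9248.

IQR(Z) = 166.9248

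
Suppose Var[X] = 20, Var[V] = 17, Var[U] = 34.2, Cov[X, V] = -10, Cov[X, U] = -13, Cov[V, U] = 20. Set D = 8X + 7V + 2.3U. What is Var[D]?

Var[D] = 1339.518

Var[D] = a²·Var[X] + b²·Var[V] + c²·Var[U] + 2ab·Cov[X, V] + 2ac·Cov[X, U] + 2bc·Cov[V, U], with a = 8, b = 7, c = 2.3.
= 1280 + 833 + 180.918 + (-1120) + (-478.4) + 644
= 1339.518.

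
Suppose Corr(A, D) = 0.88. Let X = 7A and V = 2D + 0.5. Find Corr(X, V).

Corr(X, V) = 0.88

Linear rescalings preserve correlation up to sign; here the slopes 7 and 2 have the same sign, so Corr(X, V) = Corr(A, D) = 0.88.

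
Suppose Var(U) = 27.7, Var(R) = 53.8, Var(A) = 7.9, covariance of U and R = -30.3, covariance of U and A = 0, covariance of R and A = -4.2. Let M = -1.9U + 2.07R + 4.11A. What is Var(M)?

Var(M) = a²·Var(U) + b²·Var(R) + c²·Var(A) + 2ab·covariance of U and R + 2ac·covariance of U and A + 2bc·covariance of R and A, with a = -1.9, b = 2.07, c = 4.11.
= 99.997 + 230.52762 + 133.44759 + 238.3398 + 0 + (-71.46468)
= 630.84733.

Var(M) = 630.84733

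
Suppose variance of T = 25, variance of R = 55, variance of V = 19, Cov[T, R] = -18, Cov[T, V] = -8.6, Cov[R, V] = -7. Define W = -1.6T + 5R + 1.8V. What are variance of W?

variance of W = a²·variance of T + b²·variance of R + c²·variance of V + 2ab·Cov[T, R] + 2ac·Cov[T, V] + 2bc·Cov[R, V], with a = -1.6, b = 5, c = 1.8.
= 64 + 1375 + 61.56 + 288 + 49.536 + (-126)
= 1712.096.

variance of W = 1712.096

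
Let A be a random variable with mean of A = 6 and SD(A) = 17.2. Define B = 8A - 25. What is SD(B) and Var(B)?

SD(B) = 137.6, Var(B) = 18933.76

B = 8A - 25 is linear with a = 8, b = -25.
SD(B) = |a|·SD(A) = |8|·17.2 = 137.6.
Var(A) = 17.2² = 295.84.
Var(B) = a²·Var(A) = 8²·295.84 = 18933.76 (the additive constant -25 does not affect variance).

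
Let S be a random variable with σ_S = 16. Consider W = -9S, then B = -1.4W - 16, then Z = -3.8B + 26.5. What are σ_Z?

σ_Z = 766.08

σ_W = |-9|·16 = 144.
σ_B = |-1.4|·144 = 201.6.
σ_Z = |-3.8|·201.6 = 766.08.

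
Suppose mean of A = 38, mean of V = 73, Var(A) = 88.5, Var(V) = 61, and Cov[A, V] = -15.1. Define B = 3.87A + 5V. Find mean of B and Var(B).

mean of B = 512.06, Var(B) = 2266.08565

mean of B = 3.87·mean of A + 5·mean of V = 3.87·38 + 5·73 = 512.06.
Var(B) = a²·Var(A) + b²·Var(V) + 2ab·Cov[A, V] with a = 3.87, b = 5.
= 3.87²·88.5 + 5²·61 + 2·3.87·5·(-15.1)
= 1325.45565 + 1525 + (-584.37) = 2266.08565.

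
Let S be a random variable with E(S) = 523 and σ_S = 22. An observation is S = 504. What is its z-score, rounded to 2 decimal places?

z = -0.86

z = (S − E(S)) / σ_S = (504 − 523) / 22 ≈ -0.86.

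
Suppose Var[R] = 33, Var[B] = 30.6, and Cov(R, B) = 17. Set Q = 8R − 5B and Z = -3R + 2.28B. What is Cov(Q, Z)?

By bilinearity, Cov(Q, Z) = ac·Var[R] + bd·Var[B] + (ad+bc)·Cov(R, B), with a=8, b=-5, c=-3, d=2.28.
ac·Var[R] = 8·(-3)·33 = -792
bd·Var[B] = (-5)·2.28·30.6 = -348.84
(ad+bc)·Cov(R, B) = (33.24)·17 = 565.08
Cov(Q, Z) = -792 + (-348.84) + 565.08 = -575.76.

Cov(Q, Z) = -575.76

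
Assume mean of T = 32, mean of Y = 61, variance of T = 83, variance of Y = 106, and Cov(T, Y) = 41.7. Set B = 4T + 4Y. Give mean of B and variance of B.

mean of B = 372, variance of B = 4358.4

mean of B = 4·mean of T + 4·mean of Y = 4·32 + 4·61 = 372.
variance of B = a²·variance of T + b²·variance of Y + 2ab·Cov(T, Y) with a = 4, b = 4.
= 4²·83 + 4²·106 + 2·4·4·41.7
= 1328 + 1696 + 1334.4 = 4358.4.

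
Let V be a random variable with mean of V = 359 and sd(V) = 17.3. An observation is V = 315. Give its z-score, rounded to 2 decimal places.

z = (V − mean of V) / sd(V) = (315 − 359) / 17.3 ≈ -2.54.

z = -2.54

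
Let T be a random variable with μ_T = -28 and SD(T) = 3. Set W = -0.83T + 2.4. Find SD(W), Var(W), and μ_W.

SD(W) = 2.49, Var(W) = 6.2001, μ_W = 25.64

W = -0.83T + 2.4 is linear with a = -0.83, b = 2.4.
SD(W) = |a|·SD(T) = |-0.83|·3 = 2.49.
Var(T) = 3² = 9.
Var(W) = a²·Var(T) = (-0.83)²·9 = 6.2001 (the additive constant 2.4 does not affect variance).
μ_W = a·μ_T + b = (-0.83)·(-28) + 2.4 = 25.64.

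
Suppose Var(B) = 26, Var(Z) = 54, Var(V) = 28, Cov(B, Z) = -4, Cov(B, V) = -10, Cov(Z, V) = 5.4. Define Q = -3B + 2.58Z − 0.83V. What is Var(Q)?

Var(Q) = a²·Var(B) + b²·Var(Z) + c²·Var(V) + 2ab·Cov(B, Z) + 2ac·Cov(B, V) + 2bc·Cov(Z, V), with a = -3, b = 2.58, c = -0.83.
= 234 + 359.4456 + 19.2892 + 61.92 + (-49.8) + (-23.12712)
= 601.72768.

Var(Q) = 601.72768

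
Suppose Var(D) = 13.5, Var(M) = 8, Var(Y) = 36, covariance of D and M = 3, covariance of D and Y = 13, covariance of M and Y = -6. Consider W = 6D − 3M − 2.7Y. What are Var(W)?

Var(W) = 194.04

Var(W) = a²·Var(D) + b²·Var(M) + c²·Var(Y) + 2ab·covariance of D and M + 2ac·covariance of D and Y + 2bc·covariance of M and Y, with a = 6, b = -3, c = -2.7.
= 486 + 72 + 262.44 + (-108) + (-421.2) + (-97.2)
= 194.04.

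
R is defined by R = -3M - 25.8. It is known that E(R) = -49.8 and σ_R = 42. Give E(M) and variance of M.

E(M) = 8, variance of M = 196

From R = -3M - 25.8: E(R) = a·E(M) + b, so E(M) = (E(R) − b)/a = (-49.8 − (-25.8))/(-3) = 8.
variance of R = 42² = 1764.
variance of R = a²·variance of M, so variance of M = 1764/(-3)² = 196.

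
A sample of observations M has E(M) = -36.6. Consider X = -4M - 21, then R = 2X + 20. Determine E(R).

E(R) = 270.8

E(X) = (-4)·(-36.6) + (-21) = 125.4.
E(R) = 2·125.4 + 20 = 270.8.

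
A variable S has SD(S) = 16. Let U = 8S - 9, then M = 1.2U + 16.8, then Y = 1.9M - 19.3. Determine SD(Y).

SD(Y) = 291.84

SD(U) = |8|·16 = 128.
SD(M) = |1.2|·128 = 153.6.
SD(Y) = |1.9|·153.6 = 291.84.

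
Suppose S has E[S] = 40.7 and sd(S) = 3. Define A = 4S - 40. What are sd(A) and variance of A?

A = 4S - 40 is linear with a = 4, b = -40.
sd(A) = |a|·sd(S) = |4|·3 = 12.
variance of S = 3² = 9.
variance of A = a²·variance of S = 4²·9 = 144 (the additive constant -40 does not affect variance).

sd(A) = 12, variance of A = 144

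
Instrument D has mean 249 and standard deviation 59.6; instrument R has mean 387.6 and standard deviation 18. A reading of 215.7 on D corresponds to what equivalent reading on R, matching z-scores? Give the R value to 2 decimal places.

R = 377.54

z = (215.7 − 249)/59.6 ≈ -0.5587.
R = 387.6 + z·18 = 387.6 + (215.7 − 249)·18/59.6 ≈ 377.54.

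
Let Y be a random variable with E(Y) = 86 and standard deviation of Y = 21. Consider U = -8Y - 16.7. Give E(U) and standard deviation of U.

U = -8Y - 16.7 is linear with a = -8, b = -16.7.
E(U) = a·E(Y) + b = (-8)·86 + (-16.7) = -704.7.
standard deviation of U = |a|·standard deviation of Y = |-8|·21 = 168.

E(U) = -704.7, standard deviation of U = 168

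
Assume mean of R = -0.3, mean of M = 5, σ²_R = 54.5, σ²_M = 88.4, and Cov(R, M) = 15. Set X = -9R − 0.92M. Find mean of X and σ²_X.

mean of X = -1.9, σ²_X = 4737.72176

mean of X = (-9)·mean of R + (-0.92)·mean of M = (-9)·(-0.3) + (-0.92)·5 = -1.9.
σ²_X = a²·σ²_R + b²·σ²_M + 2ab·Cov(R, M) with a = -9, b = -0.92.
= (-9)²·54.5 + (-0.92)²·88.4 + 2·(-9)·(-0.92)·15
= 4414.5 + 74.82176 + 248.4 = 4737.72176.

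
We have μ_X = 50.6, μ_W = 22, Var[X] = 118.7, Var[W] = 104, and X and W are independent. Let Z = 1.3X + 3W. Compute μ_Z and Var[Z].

μ_Z = 131.78, Var[Z] = 1136.603

μ_Z = 1.3·μ_X + 3·μ_W = 1.3·50.6 + 3·22 = 131.78.
Var[Z] = a²·Var[X] + b²·Var[W] + 2ab·Cov[X, W] with a = 1.3, b = 3.
Independence gives Cov[X, W] = 0.
= 1.3²·118.7 + 3²·104 + 2·1.3·3·0
= 200.603 + 936 + 0 = 1136.603.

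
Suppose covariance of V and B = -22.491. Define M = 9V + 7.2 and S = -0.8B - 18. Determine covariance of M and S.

covariance of M and S = a·c·covariance of V and B = 9·(-0.8)·(-22.491) = 161.9352. Additive constants drop out.

covariance of M and S = 161.9352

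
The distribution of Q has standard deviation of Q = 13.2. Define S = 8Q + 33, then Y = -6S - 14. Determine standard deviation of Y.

standard deviation of Y = 633.6

standard deviation of S = |8|·13.2 = 105.6.
standard deviation of Y = |-6|·105.6 = 633.6.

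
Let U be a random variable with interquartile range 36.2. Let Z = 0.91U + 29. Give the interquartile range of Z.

Under Z = aU + b, IQR(Z) = |a|·IQR(U) = |0.91|·36.2 = 32.942 (shifts cancel; spread scales by |a|).

IQR(Z) = 32.942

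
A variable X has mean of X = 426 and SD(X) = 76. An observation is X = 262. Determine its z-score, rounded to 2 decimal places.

z = (X − mean of X) / SD(X) = (262 − 426) / 76 ≈ -2.16.

z = -2.16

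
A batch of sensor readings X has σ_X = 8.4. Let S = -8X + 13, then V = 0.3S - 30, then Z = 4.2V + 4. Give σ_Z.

σ_S = |-8|·8.4 = 67.2.
σ_V = |0.3|·67.2 = 20.16.
σ_Z = |4.2|·20.16 = 84.672.

σ_Z = 84.672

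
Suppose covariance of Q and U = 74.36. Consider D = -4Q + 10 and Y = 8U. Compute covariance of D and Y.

covariance of D and Y = -2379.52

covariance of D and Y = a·c·covariance of Q and U = (-4)·8·74.36 = -2379.52. Additive constants drop out.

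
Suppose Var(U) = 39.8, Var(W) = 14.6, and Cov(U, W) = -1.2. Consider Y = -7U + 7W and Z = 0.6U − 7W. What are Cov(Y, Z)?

By bilinearity, Cov(Y, Z) = ac·Var(U) + bd·Var(W) + (ad+bc)·Cov(U, W), with a=-7, b=7, c=0.6, d=-7.
ac·Var(U) = (-7)·0.6·39.8 = -167.16
bd·Var(W) = 7·(-7)·14.6 = -715.4
(ad+bc)·Cov(U, W) = (53.2)·(-1.2) = -63.84
Cov(Y, Z) = -167.16 + (-715.4) + (-63.84) = -946.4.

Cov(Y, Z) = -946.4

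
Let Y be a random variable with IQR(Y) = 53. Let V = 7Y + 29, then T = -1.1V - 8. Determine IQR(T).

IQR(V) = |7|·53 = 371.
IQR(T) = |-1.1|·371 = 408.1.

IQR(T) = 408.1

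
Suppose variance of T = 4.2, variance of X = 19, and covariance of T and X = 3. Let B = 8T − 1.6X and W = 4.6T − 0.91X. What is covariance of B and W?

By bilinearity, covariance of B and W = ac·variance of T + bd·variance of X + (ad+bc)·covariance of T and X, with a=8, b=-1.6, c=4.6, d=-0.91.
ac·variance of T = 8·4.6·4.2 = 154.56
bd·variance of X = (-1.6)·(-0.91)·19 = 27.664
(ad+bc)·covariance of T and X = (-14.64)·3 = -43.92
covariance of B and W = 154.56 + 27.664 + (-43.92) = 138.304.

covariance of B and W = 138.304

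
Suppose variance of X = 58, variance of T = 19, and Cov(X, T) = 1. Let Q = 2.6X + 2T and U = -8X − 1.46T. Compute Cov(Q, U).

By bilinearity, Cov(Q, U) = ac·variance of X + bd·variance of T + (ad+bc)·Cov(X, T), with a=2.6, b=2, c=-8, d=-1.46.
ac·variance of X = 2.6·(-8)·58 = -1206.4
bd·variance of T = 2·(-1.46)·19 = -55.48
(ad+bc)·Cov(X, T) = (-19.796)·1 = -19.796
Cov(Q, U) = -1206.4 + (-55.48) + (-19.796) = -1281.676.

Cov(Q, U) = -1281.676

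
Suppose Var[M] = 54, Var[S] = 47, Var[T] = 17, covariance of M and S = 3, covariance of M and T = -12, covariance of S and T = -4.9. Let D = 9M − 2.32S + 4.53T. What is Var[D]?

Var[D] = 3975.06218

Var[D] = a²·Var[M] + b²·Var[S] + c²·Var[T] + 2ab·covariance of M and S + 2ac·covariance of M and T + 2bc·covariance of S and T, with a = 9, b = -2.32, c = 4.53.
= 4374 + 252.9728 + 348.8553 + (-125.28) + (-978.48) + 102.99408
= 3975.06218.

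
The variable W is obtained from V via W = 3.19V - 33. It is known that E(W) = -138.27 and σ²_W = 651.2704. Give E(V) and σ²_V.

E(V) = -33, σ²_V = 64

From W = 3.19V - 33: E(W) = a·E(V) + b, so E(V) = (E(W) − b)/a = (-138.27 − (-33))/3.19 = -33.
σ²_W = a²·σ²_V, so σ²_V = 651.2704/3.19² = 64.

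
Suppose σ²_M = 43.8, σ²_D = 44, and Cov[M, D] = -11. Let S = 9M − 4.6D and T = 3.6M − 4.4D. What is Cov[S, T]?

By bilinearity, Cov[S, T] = ac·σ²_M + bd·σ²_D + (ad+bc)·Cov[M, D], with a=9, b=-4.6, c=3.6, d=-4.4.
ac·σ²_M = 9·3.6·43.8 = 1419.12
bd·σ²_D = (-4.6)·(-4.4)·44 = 890.56
(ad+bc)·Cov[M, D] = (-56.16)·(-11) = 617.76
Cov[S, T] = 1419.12 + 890.56 + 617.76 = 2927.44.

Cov[S, T] = 2927.44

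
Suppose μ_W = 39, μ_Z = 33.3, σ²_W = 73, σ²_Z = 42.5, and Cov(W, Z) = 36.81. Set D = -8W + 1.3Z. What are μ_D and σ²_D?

μ_D = (-8)·μ_W + 1.3·μ_Z = (-8)·39 + 1.3·33.3 = -268.71.
σ²_D = a²·σ²_W + b²·σ²_Z + 2ab·Cov(W, Z) with a = -8, b = 1.3.
= (-8)²·73 + 1.3²·42.5 + 2·(-8)·1.3·36.81
= 4672 + 71.825 + (-765.648) = 3978.177.

μ_D = -268.71, σ²_D = 3978.177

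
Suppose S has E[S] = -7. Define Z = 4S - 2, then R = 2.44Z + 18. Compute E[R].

E[Z] = 4·(-7) + (-2) = -30.
E[R] = 2.44·(-30) + 18 = -55.2.

E[R] = -55.2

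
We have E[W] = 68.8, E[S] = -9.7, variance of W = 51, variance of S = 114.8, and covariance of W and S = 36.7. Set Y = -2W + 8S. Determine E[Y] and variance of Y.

E[Y] = (-2)·E[W] + 8·E[S] = (-2)·68.8 + 8·(-9.7) = -215.2.
variance of Y = a²·variance of W + b²·variance of S + 2ab·covariance of W and S with a = -2, b = 8.
= (-2)²·51 + 8²·114.8 + 2·(-2)·8·36.7
= 204 + 7347.2 + (-1174.4) = 6376.8.

E[Y] = -215.2, variance of Y = 6376.8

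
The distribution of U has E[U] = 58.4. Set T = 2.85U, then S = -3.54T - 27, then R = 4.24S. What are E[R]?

E[R] = -2612.677824

E[T] = 2.85·58.4 = 166.44.
E[S] = (-3.54)·166.44 + (-27) = -616.1976.
E[R] = 4.24·(-616.1976) = -2612.677824.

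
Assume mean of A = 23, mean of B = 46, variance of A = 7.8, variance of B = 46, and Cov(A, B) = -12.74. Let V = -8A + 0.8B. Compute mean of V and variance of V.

mean of V = -147.2, variance of V = 691.712

mean of V = (-8)·mean of A + 0.8·mean of B = (-8)·23 + 0.8·46 = -147.2.
variance of V = a²·variance of A + b²·variance of B + 2ab·Cov(A, B) with a = -8, b = 0.8.
= (-8)²·7.8 + 0.8²·46 + 2·(-8)·0.8·(-12.74)
= 499.2 + 29.44 + 163.072 = 691.712.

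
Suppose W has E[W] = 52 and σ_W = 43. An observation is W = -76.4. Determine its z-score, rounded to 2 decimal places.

z = -2.99

z = (W − E[W]) / σ_W = (-76.4 − 52) / 43 ≈ -2.99.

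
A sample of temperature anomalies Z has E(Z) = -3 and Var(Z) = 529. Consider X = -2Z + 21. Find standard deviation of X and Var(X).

standard deviation of X = 46, Var(X) = 2116

X = -2Z + 21 is linear with a = -2, b = 21.
standard deviation of Z = √529 = 23.
standard deviation of X = |a|·standard deviation of Z = |-2|·23 = 46.
Var(X) = a²·Var(Z) = (-2)²·529 = 2116 (the additive constant 21 does not affect variance).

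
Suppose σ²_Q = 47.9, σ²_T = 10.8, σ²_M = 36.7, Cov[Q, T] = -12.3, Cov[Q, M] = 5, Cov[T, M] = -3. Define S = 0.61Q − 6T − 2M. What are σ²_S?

σ²_S = 559.25959

σ²_S = a²·σ²_Q + b²·σ²_T + c²·σ²_M + 2ab·Cov[Q, T] + 2ac·Cov[Q, M] + 2bc·Cov[T, M], with a = 0.61, b = -6, c = -2.
= 17.82359 + 388.8 + 146.8 + 90.036 + (-12.2) + (-72)
= 559.25959.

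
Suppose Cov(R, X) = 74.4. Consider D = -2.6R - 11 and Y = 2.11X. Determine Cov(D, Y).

Cov(D, Y) = -408.1584

Cov(D, Y) = a·c·Cov(R, X) = (-2.6)·2.11·74.4 = -408.1584. Additive constants drop out.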